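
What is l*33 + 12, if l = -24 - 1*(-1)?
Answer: -747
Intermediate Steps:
l = -23 (l = -24 + 1 = -23)
l*33 + 12 = -23*33 + 12 = -759 + 12 = -747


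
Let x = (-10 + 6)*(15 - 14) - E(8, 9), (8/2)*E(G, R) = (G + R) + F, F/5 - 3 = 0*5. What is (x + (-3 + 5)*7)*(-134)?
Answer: -268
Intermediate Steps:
F = 15 (F = 15 + 5*(0*5) = 15 + 5*0 = 15 + 0 = 15)
E(G, R) = 15/4 + G/4 + R/4 (E(G, R) = ((G + R) + 15)/4 = (15 + G + R)/4 = 15/4 + G/4 + R/4)
x = -12 (x = (-10 + 6)*(15 - 14) - (15/4 + (¼)*8 + (¼)*9) = -4*1 - (15/4 + 2 + 9/4) = -4 - 1*8 = -4 - 8 = -12)
(x + (-3 + 5)*7)*(-134) = (-12 + (-3 + 5)*7)*(-134) = (-12 + 2*7)*(-134) = (-12 + 14)*(-134) = 2*(-134) = -268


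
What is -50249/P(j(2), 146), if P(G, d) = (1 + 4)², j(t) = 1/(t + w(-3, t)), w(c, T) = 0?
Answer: -50249/25 ≈ -2010.0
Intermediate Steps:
j(t) = 1/t (j(t) = 1/(t + 0) = 1/t)
P(G, d) = 25 (P(G, d) = 5² = 25)
-50249/P(j(2), 146) = -50249/25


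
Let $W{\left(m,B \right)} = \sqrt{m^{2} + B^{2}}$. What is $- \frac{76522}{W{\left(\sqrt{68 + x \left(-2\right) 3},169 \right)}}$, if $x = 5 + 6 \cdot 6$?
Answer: $- \frac{76522 \sqrt{28383}}{28383} \approx -454.21$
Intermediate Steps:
$x = 41$ ($x = 5 + 36 = 41$)
$W{\left(m,B \right)} = \sqrt{B^{2} + m^{2}}$
$- \frac{76522}{W{\left(\sqrt{68 + x \left(-2\right) 3},169 \right)}} = - \frac{76522}{\sqrt{169^{2} + \left(\sqrt{68 + 41 \left(-2\right) 3}\right)^{2}}} = - \frac{76522}{\sqrt{28561 + \left(\sqrt{68 - 246}\right)^{2}}} = - \frac{76522}{\sqrt{28561 + \left(\sqrt{-178}\right)^{2}}} = - \frac{76522}{\sqrt{28561 + \left(i \sqrt{178}\right)^{2}}} = - \frac{76522}{\sqrt{28561 - 178}} = - \frac{76522}{\sqrt{28383}} = - 76522 \frac{\sqrt{28383}}{28383} = - \frac{76522 \sqrt{28383}}{28383}$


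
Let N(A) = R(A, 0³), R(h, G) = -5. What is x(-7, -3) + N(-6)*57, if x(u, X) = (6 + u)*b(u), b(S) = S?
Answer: -278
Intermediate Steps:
N(A) = -5
x(u, X) = u*(6 + u) (x(u, X) = (6 + u)*u = u*(6 + u))
x(-7, -3) + N(-6)*57 = -7*(6 - 7) - 5*57 = -7*(-1) - 285 = 7 - 285 = -278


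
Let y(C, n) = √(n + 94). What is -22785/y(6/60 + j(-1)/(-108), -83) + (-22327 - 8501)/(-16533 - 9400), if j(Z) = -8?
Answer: 30828/25933 - 22785*√11/11 ≈ -6868.8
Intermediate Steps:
y(C, n) = √(94 + n)
-22785/y(6/60 + j(-1)/(-108), -83) + (-22327 - 8501)/(-16533 - 9400) = -22785/√(94 - 83) + (-22327 - 8501)/(-16533 - 9400) = -22785*√11/11 - 30828/(-25933) = -22785*√11/11 - 30828*(-1/25933) = -22785*√11/11 + 30828/25933 = 30828/25933 - 22785*√11/11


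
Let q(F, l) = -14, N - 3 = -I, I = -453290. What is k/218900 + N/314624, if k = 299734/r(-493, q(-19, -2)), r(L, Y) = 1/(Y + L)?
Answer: -11928163435103/17217798400 ≈ -692.78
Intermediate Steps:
N = 453293 (N = 3 - 1*(-453290) = 3 + 453290 = 453293)
r(L, Y) = 1/(L + Y)
k = -151965138 (k = 299734/(1/(-493 - 14)) = 299734/(1/(-507)) = 299734/(-1/507) = 299734*(-507) = -151965138)
k/218900 + N/314624 = -151965138/218900 + 453293/314624 = -151965138*1/218900 + 453293*(1/314624) = -75982569/109450 + 453293/314624 = -11928163435103/17217798400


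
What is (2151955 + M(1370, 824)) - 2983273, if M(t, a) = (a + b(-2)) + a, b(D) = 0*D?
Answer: -829670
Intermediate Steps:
b(D) = 0
M(t, a) = 2*a (M(t, a) = (a + 0) + a = a + a = 2*a)
(2151955 + M(1370, 824)) - 2983273 = (2151955 + 2*824) - 2983273 = (2151955 + 1648) - 2983273 = 2153603 - 2983273 = -829670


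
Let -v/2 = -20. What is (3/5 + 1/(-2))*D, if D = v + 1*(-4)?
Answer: 18/5 ≈ 3.6000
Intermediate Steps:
v = 40 (v = -2*(-20) = 40)
D = 36 (D = 40 + 1*(-4) = 40 - 4 = 36)
(3/5 + 1/(-2))*D = (3/5 + 1/(-2))*36 = (3*(⅕) + 1*(-½))*36 = (⅗ - ½)*36 = (⅒)*36 = 18/5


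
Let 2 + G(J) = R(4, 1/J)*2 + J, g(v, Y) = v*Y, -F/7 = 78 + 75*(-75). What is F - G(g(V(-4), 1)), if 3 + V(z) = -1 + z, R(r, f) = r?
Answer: 38831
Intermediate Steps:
V(z) = -4 + z (V(z) = -3 + (-1 + z) = -4 + z)
F = 38829 (F = -7*(78 + 75*(-75)) = -7*(78 - 5625) = -7*(-5547) = 38829)
g(v, Y) = Y*v
G(J) = 6 + J (G(J) = -2 + (4*2 + J) = -2 + (8 + J) = 6 + J)
F - G(g(V(-4), 1)) = 38829 - (6 + 1*(-4 - 4)) = 38829 - (6 + 1*(-8)) = 38829 - (6 - 8) = 38829 - 1*(-2) = 38829 + 2 = 38831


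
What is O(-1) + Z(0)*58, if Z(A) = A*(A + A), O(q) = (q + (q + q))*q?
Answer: 3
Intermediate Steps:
O(q) = 3*q² (O(q) = (q + 2*q)*q = (3*q)*q = 3*q²)
Z(A) = 2*A² (Z(A) = A*(2*A) = 2*A²)
O(-1) + Z(0)*58 = 3*(-1)² + (2*0²)*58 = 3*1 + (2*0)*58 = 3 + 0*58 = 3 + 0 = 3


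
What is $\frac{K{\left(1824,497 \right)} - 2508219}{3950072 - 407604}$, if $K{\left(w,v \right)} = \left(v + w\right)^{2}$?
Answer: $\frac{1439411}{1771234} \approx 0.81266$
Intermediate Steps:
$\frac{K{\left(1824,497 \right)} - 2508219}{3950072 - 407604} = \frac{\left(497 + 1824\right)^{2} - 2508219}{3950072 - 407604} = \frac{2321^{2} - 2508219}{3542468} = \left(5387041 - 2508219\right) \frac{1}{3542468} = 2878822 \cdot \frac{1}{3542468} = \frac{1439411}{1771234}$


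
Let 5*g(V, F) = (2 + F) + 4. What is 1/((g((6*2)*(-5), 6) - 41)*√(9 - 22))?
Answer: 5*I*√13/2509 ≈ 0.0071852*I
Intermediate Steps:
g(V, F) = 6/5 + F/5 (g(V, F) = ((2 + F) + 4)/5 = (6 + F)/5 = 6/5 + F/5)
1/((g((6*2)*(-5), 6) - 41)*√(9 - 22)) = 1/(((6/5 + (⅕)*6) - 41)*√(9 - 22)) = 1/(((6/5 + 6/5) - 41)*√(-13)) = 1/((12/5 - 41)*(I*√13)) = 1/(-193*I*√13/5) = 5*I*√13/2509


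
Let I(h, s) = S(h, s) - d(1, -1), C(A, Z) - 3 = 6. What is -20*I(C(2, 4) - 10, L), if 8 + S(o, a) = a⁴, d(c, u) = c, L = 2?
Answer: -140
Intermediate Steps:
S(o, a) = -8 + a⁴
C(A, Z) = 9 (C(A, Z) = 3 + 6 = 9)
I(h, s) = -9 + s⁴ (I(h, s) = (-8 + s⁴) - 1*1 = (-8 + s⁴) - 1 = -9 + s⁴)
-20*I(C(2, 4) - 10, L) = -20*(-9 + 2⁴) = -20*(-9 + 16) = -20*7 = -140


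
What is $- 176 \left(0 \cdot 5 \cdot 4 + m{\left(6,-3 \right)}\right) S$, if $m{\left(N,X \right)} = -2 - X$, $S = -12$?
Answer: $2112$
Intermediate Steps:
$- 176 \left(0 \cdot 5 \cdot 4 + m{\left(6,-3 \right)}\right) S = - 176 \left(0 \cdot 5 \cdot 4 - -1\right) \left(-12\right) = - 176 \left(0 \cdot 4 + \left(-2 + 3\right)\right) \left(-12\right) = - 176 \left(0 + 1\right) \left(-12\right) = - 176 \cdot 1 \left(-12\right) = \left(-176\right) \left(-12\right) = 2112$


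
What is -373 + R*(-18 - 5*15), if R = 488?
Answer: -45757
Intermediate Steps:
-373 + R*(-18 - 5*15) = -373 + 488*(-18 - 5*15) = -373 + 488*(-18 - 75) = -373 + 488*(-93) = -373 - 45384 = -45757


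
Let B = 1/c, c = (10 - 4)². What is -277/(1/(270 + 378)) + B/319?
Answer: -2061332063/11484 ≈ -1.7950e+5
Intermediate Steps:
c = 36 (c = 6² = 36)
B = 1/36 ≈ 0.027778
-277/(1/(270 + 378)) + B/319 = -277/(1/(270 + 378)) + (1/36)/319 = -277/(1/648) + (1/36)*(1/319) = -277/1/648 + 1/11484 = -277*648 + 1/11484 = -179496 + 1/11484 = -2061332063/11484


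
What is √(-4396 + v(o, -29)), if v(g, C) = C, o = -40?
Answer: 5*I*√177 ≈ 66.521*I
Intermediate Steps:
√(-4396 + v(o, -29)) = √(-4396 - 29) = √(-4425) = 5*I*√177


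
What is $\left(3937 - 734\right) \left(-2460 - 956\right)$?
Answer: $-10941448$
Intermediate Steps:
$\left(3937 - 734\right) \left(-2460 - 956\right) = 3203 \left(-3416\right) = -10941448$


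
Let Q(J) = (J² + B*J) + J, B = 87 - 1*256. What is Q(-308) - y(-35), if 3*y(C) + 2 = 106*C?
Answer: 443536/3 ≈ 1.4785e+5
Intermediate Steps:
y(C) = -⅔ + 106*C/3 (y(C) = -⅔ + (106*C)/3 = -⅔ + 106*C/3)
B = -169 (B = 87 - 256 = -169)
Q(J) = J² - 168*J (Q(J) = (J² - 169*J) + J = J² - 168*J)
Q(-308) - y(-35) = -308*(-168 - 308) - (-⅔ + (106/3)*(-35)) = -308*(-476) - (-⅔ - 3710/3) = 146608 - 1*(-3712/3) = 146608 + 3712/3 = 443536/3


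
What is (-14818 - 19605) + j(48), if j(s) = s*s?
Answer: -32119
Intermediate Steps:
j(s) = s**2
(-14818 - 19605) + j(48) = (-14818 - 19605) + 48**2 = -34423 + 2304 = -32119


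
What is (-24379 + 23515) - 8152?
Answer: -9016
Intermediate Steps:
(-24379 + 23515) - 8152 = -864 - 8152 = -9016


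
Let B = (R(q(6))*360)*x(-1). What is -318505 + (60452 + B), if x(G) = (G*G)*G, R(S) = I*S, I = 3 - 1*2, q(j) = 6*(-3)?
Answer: -251573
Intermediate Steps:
q(j) = -18
I = 1 (I = 3 - 2 = 1)
R(S) = S (R(S) = 1*S = S)
x(G) = G³ (x(G) = G²*G = G³)
B = 6480 (B = -18*360*(-1)³ = -6480*(-1) = 6480)
-318505 + (60452 + B) = -318505 + (60452 + 6480) = -318505 + 66932 = -251573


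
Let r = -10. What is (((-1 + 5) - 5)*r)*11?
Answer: 110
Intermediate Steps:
(((-1 + 5) - 5)*r)*11 = (((-1 + 5) - 5)*(-10))*11 = ((4 - 5)*(-10))*11 = -1*(-10)*11 = 10*11 = 110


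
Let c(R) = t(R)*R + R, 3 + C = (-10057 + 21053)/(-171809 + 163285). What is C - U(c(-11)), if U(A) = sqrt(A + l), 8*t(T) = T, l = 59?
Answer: -9142/2131 - sqrt(1010)/4 ≈ -12.235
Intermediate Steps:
t(T) = T/8
C = -9142/2131 (C = -3 + (-10057 + 21053)/(-171809 + 163285) = -3 + 10996/(-8524) = -3 + 10996*(-1/8524) = -3 - 2749/2131 = -9142/2131 ≈ -4.2900)
c(R) = R + R**2/8 (c(R) = (R/8)*R + R = R**2/8 + R = R + R**2/8)
U(A) = sqrt(59 + A) (U(A) = sqrt(A + 59) = sqrt(59 + A))
C - U(c(-11)) = -9142/2131 - sqrt(59 + (1/8)*(-11)*(8 - 11)) = -9142/2131 - sqrt(59 + (1/8)*(-11)*(-3)) = -9142/2131 - sqrt(59 + 33/8) = -9142/2131 - sqrt(505/8) = -9142/2131 - sqrt(1010)/4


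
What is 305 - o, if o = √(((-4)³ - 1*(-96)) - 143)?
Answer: 305 - I*√111 ≈ 305.0 - 10.536*I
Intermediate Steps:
o = I*√111 (o = √((-64 + 96) - 143) = √(32 - 143) = √(-111) = I*√111 ≈ 10.536*I)
305 - o = 305 - I*√111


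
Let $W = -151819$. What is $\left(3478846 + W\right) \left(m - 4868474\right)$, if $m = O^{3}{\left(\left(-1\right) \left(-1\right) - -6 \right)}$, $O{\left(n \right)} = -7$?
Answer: $-16198685617059$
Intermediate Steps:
$m = -343$ ($m = \left(-7\right)^{3} = -343$)
$\left(3478846 + W\right) \left(m - 4868474\right) = \left(3478846 - 151819\right) \left(-343 - 4868474\right) = 3327027 \left(-4868817\right) = -16198685617059$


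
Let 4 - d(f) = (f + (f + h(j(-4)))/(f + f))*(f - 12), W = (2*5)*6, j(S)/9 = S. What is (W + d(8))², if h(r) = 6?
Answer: 39601/4 ≈ 9900.3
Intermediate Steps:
j(S) = 9*S
W = 60 (W = 10*6 = 60)
d(f) = 4 - (-12 + f)*(f + (6 + f)/(2*f)) (d(f) = 4 - (f + (f + 6)/(f + f))*(f - 12) = 4 - (f + (6 + f)/((2*f)))*(-12 + f) = 4 - (f + (6 + f)*(1/(2*f)))*(-12 + f) = 4 - (f + (6 + f)/(2*f))*(-12 + f) = 4 - (-12 + f)*(f + (6 + f)/(2*f)))
(W + d(8))² = (60 + (7 - 1*8² + 36/8 + (23/2)*8))² = (60 + (7 - 1*64 + 36*(⅛) + 92))² = (60 + (7 - 64 + 9/2 + 92))² = (60 + 79/2)² = (199/2)² = 39601/4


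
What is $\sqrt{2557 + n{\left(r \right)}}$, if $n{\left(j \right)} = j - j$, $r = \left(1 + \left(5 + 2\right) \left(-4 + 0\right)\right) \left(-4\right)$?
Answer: $\sqrt{2557} \approx 50.567$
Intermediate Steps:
$r = 108$ ($r = \left(1 + 7 \left(-4\right)\right) \left(-4\right) = \left(1 - 28\right) \left(-4\right) = \left(-27\right) \left(-4\right) = 108$)
$n{\left(j \right)} = 0$
$\sqrt{2557 + n{\left(r \right)}} = \sqrt{2557 + 0} = \sqrt{2557}$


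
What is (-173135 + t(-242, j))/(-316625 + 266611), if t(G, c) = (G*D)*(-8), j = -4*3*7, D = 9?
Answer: 155711/50014 ≈ 3.1133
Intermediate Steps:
j = -84 (j = -12*7 = -84)
t(G, c) = -72*G (t(G, c) = (G*9)*(-8) = (9*G)*(-8) = -72*G)
(-173135 + t(-242, j))/(-316625 + 266611) = (-173135 - 72*(-242))/(-316625 + 266611) = (-173135 + 17424)/(-50014) = -155711*(-1/50014) = 155711/50014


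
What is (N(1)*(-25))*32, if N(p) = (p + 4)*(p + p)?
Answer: -8000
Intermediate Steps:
N(p) = 2*p*(4 + p) (N(p) = (4 + p)*(2*p) = 2*p*(4 + p))
(N(1)*(-25))*32 = ((2*1*(4 + 1))*(-25))*32 = ((2*1*5)*(-25))*32 = (10*(-25))*32 = -250*32 = -8000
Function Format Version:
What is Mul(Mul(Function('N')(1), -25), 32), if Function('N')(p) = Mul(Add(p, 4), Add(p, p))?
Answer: -8000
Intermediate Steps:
Function('N')(p) = Mul(2, p, Add(4, p)) (Function('N')(p) = Mul(Add(4, p), Mul(2, p)) = Mul(2, p, Add(4, p)))
Mul(Mul(Function('N')(1), -25), 32) = Mul(Mul(Mul(2, 1, Add(4, 1)), -25), 32) = Mul(Mul(Mul(2, 1, 5), -25), 32) = Mul(Mul(10, -25), 32) = Mul(-250, 32) = -8000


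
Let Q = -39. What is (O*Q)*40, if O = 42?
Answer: -65520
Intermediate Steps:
(O*Q)*40 = (42*(-39))*40 = -1638*40 = -65520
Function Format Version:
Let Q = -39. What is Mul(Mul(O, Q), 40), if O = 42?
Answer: -65520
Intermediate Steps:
Mul(Mul(O, Q), 40) = Mul(Mul(42, -39), 40) = Mul(-1638, 40) = -65520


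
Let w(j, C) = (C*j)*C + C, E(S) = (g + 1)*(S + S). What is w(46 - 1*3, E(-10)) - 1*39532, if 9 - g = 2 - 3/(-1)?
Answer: 390368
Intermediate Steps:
g = 4 (g = 9 - (2 - 3/(-1)) = 9 - (2 - 3*(-1)) = 9 - (2 - 1*(-3)) = 9 - (2 + 3) = 9 - 1*5 = 9 - 5 = 4)
E(S) = 10*S (E(S) = (4 + 1)*(S + S) = 5*(2*S) = 10*S)
w(j, C) = C + j*C² (w(j, C) = j*C² + C = C + j*C²)
w(46 - 1*3, E(-10)) - 1*39532 = (10*(-10))*(1 + (10*(-10))*(46 - 1*3)) - 1*39532 = -100*(1 - 100*(46 - 3)) - 39532 = -100*(1 - 100*43) - 39532 = -100*(1 - 4300) - 39532 = -100*(-4299) - 39532 = 429900 - 39532 = 390368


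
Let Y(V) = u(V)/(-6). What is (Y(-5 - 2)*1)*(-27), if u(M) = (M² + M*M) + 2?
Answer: 450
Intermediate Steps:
u(M) = 2 + 2*M² (u(M) = (M² + M²) + 2 = 2*M² + 2 = 2 + 2*M²)
Y(V) = -⅓ - V²/3 (Y(V) = (2 + 2*V²)/(-6) = (2 + 2*V²)*(-⅙) = -⅓ - V²/3)
(Y(-5 - 2)*1)*(-27) = ((-⅓ - (-5 - 2)²/3)*1)*(-27) = ((-⅓ - ⅓*(-7)²)*1)*(-27) = ((-⅓ - ⅓*49)*1)*(-27) = ((-⅓ - 49/3)*1)*(-27) = -50/3*1*(-27) = -50/3*(-27) = 450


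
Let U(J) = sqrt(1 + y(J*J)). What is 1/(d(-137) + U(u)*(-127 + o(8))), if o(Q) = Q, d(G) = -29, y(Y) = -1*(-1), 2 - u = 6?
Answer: 29/27481 - 119*sqrt(2)/27481 ≈ -0.0050686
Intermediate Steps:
u = -4 (u = 2 - 1*6 = 2 - 6 = -4)
y(Y) = 1
U(J) = sqrt(2) (U(J) = sqrt(1 + 1) = sqrt(2))
1/(d(-137) + U(u)*(-127 + o(8))) = 1/(-29 + sqrt(2)*(-127 + 8)) = 1/(-29 + sqrt(2)*(-119)) = 1/(-29 - 119*sqrt(2))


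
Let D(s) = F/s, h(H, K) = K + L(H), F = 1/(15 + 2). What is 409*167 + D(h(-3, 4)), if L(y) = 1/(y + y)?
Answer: 26706479/391 ≈ 68303.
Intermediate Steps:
F = 1/17 ≈ 0.058824
L(y) = 1/(2*y)
h(H, K) = K + 1/(2*H)
D(s) = 1/(17*s)
409*167 + D(h(-3, 4)) = 409*167 + 1/(17*(4 + (1/2)/(-3))) = 68303 + 1/(17*(4 + (1/2)*(-1/3))) = 68303 + 1/(17*(4 - 1/6)) = 68303 + 1/(17*(23/6)) = 68303 + (1/17)*(6/23) = 68303 + 6/391 = 26706479/391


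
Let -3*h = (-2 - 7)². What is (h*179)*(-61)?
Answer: 294813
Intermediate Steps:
h = -27 (h = -(-2 - 7)²/3 = -⅓*(-9)² = -⅓*81 = -27)
(h*179)*(-61) = -27*179*(-61) = -4833*(-61) = 294813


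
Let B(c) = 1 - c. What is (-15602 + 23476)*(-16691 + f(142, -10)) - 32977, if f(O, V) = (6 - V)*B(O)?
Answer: -149221655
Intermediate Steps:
f(O, V) = (1 - O)*(6 - V) (f(O, V) = (6 - V)*(1 - O) = (1 - O)*(6 - V))
(-15602 + 23476)*(-16691 + f(142, -10)) - 32977 = (-15602 + 23476)*(-16691 + (-1 + 142)*(-6 - 10)) - 32977 = 7874*(-16691 + 141*(-16)) - 32977 = 7874*(-16691 - 2256) - 32977 = 7874*(-18947) - 32977 = -149188678 - 32977 = -149221655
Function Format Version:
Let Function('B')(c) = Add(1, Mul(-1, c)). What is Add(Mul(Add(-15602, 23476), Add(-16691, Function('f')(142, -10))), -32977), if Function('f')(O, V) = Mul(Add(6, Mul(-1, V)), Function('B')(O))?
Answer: -149221655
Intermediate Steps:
Function('f')(O, V) = Mul(Add(1, Mul(-1, O)), Add(6, Mul(-1, V))) (Function('f')(O, V) = Mul(Add(6, Mul(-1, V)), Add(1, Mul(-1, O))) = Mul(Add(1, Mul(-1, O)), Add(6, Mul(-1, V))))
Add(Mul(Add(-15602, 23476), Add(-16691, Function('f')(142, -10))), -32977) = Add(Mul(Add(-15602, 23476), Add(-16691, Mul(Add(-1, 142), Add(-6, -10)))), -32977) = Add(Mul(7874, Add(-16691, Mul(141, -16))), -32977) = Add(Mul(7874, Add(-16691, -2256)), -32977) = Add(Mul(7874, -18947), -32977) = Add(-149188678, -32977) = -149221655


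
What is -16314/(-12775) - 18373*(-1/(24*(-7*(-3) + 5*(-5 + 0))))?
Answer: -233148931/1226400 ≈ -190.11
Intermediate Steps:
-16314/(-12775) - 18373*(-1/(24*(-7*(-3) + 5*(-5 + 0)))) = -16314*(-1/12775) - 18373*(-1/(24*(21 + 5*(-5)))) = 16314/12775 - 18373*(-1/(24*(21 - 25))) = 16314/12775 - 18373/((-4*(-24))) = 16314/12775 - 18373/96 = -233148931/1226400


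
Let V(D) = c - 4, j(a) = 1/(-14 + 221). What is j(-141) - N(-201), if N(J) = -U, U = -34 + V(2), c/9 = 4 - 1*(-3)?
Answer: 5176/207 ≈ 25.005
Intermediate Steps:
j(a) = 1/207
c = 63 (c = 9*(4 - 1*(-3)) = 9*(4 + 3) = 9*7 = 63)
V(D) = 59 (V(D) = 63 - 4 = 59)
U = 25 (U = -34 + 59 = 25)
N(J) = -25 (N(J) = -1*25 = -25)
j(-141) - N(-201) = 1/207 - 1*(-25) = 1/207 + 25 = 5176/207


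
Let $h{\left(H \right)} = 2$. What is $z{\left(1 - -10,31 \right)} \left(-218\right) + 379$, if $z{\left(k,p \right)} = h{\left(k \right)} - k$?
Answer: $2341$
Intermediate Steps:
$z{\left(k,p \right)} = 2 - k$
$z{\left(1 - -10,31 \right)} \left(-218\right) + 379 = \left(2 - \left(1 - -10\right)\right) \left(-218\right) + 379 = \left(2 - \left(1 + 10\right)\right) \left(-218\right) + 379 = \left(2 - 11\right) \left(-218\right) + 379 = \left(-9\right) \left(-218\right) + 379 = 1962 + 379 = 2341$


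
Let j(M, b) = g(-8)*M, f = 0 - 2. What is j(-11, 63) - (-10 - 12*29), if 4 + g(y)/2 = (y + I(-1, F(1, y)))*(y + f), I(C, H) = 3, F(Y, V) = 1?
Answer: -654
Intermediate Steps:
f = -2
g(y) = -8 + 2*(-2 + y)*(3 + y) (g(y) = -8 + 2*((y + 3)*(y - 2)) = -8 + 2*((3 + y)*(-2 + y)) = -8 + 2*((-2 + y)*(3 + y)) = -8 + 2*(-2 + y)*(3 + y))
j(M, b) = 92*M (j(M, b) = (-20 + 2*(-8) + 2*(-8)²)*M = (-20 - 16 + 2*64)*M = (-20 - 16 + 128)*M = 92*M)
j(-11, 63) - (-10 - 12*29) = 92*(-11) - (-10 - 12*29) = -1012 - (-10 - 348) = -1012 - 1*(-358) = -1012 + 358 = -654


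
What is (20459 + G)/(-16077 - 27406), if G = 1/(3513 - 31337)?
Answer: -569251215/1209870992 ≈ -0.47051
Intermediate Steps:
G = -1/27824 (G = 1/(-27824) = -1/27824 ≈ -3.5940e-5)
(20459 + G)/(-16077 - 27406) = (20459 - 1/27824)/(-16077 - 27406) = (569251215/27824)/(-43483) = (569251215/27824)*(-1/43483) = -569251215/1209870992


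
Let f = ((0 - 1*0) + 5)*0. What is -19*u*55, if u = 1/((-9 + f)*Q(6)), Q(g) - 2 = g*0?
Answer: 1045/18 ≈ 58.056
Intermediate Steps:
f = 0 (f = ((0 + 0) + 5)*0 = (0 + 5)*0 = 5*0 = 0)
Q(g) = 2 (Q(g) = 2 + g*0 = 2 + 0 = 2)
u = -1/18 (u = 1/((-9 + 0)*2) = (1/2)/(-9) = -1/9*1/2 = -1/18 ≈ -0.055556)
-19*u*55 = -19*(-1/18)*55 = (19/18)*55 = 1045/18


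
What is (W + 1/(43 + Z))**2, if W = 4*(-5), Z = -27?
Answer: 101761/256 ≈ 397.50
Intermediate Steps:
W = -20
(W + 1/(43 + Z))**2 = (-20 + 1/(43 - 27))**2 = (-20 + 1/16)**2 = (-319/16)**2 = 101761/256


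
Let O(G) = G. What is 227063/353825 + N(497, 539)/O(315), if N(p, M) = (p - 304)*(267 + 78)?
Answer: 1575397498/7430325 ≈ 212.02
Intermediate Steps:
N(p, M) = -104880 + 345*p (N(p, M) = (-304 + p)*345 = -104880 + 345*p)
227063/353825 + N(497, 539)/O(315) = 227063/353825 + (-104880 + 345*497)/315 = 227063*(1/353825) + (-104880 + 171465)*(1/315) = 227063/353825 + 66585*(1/315) = 227063/353825 + 4439/21 = 1575397498/7430325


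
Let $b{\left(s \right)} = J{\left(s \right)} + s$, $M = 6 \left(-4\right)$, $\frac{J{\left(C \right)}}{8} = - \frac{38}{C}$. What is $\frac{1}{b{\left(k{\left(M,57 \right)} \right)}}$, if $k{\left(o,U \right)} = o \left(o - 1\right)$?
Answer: $\frac{75}{44962} \approx 0.0016681$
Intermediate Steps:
$J{\left(C \right)} = - \frac{304}{C}$ ($J{\left(C \right)} = 8 \left(- \frac{38}{C}\right) = - \frac{304}{C}$)
$M = -24$
$k{\left(o,U \right)} = o \left(-1 + o\right)$
$b{\left(s \right)} = s - \frac{304}{s}$ ($b{\left(s \right)} = - \frac{304}{s} + s = s - \frac{304}{s}$)
$\frac{1}{b{\left(k{\left(M,57 \right)} \right)}} = \frac{1}{- 24 \left(-1 - 24\right) - \frac{304}{\left(-24\right) \left(-1 - 24\right)}} = \frac{1}{\left(-24\right) \left(-25\right) - \frac{304}{\left(-24\right) \left(-25\right)}} = \frac{1}{600 - \frac{304}{600}} = \frac{1}{600 - \frac{38}{75}} = \frac{1}{\frac{44962}{75}} = \frac{75}{44962}$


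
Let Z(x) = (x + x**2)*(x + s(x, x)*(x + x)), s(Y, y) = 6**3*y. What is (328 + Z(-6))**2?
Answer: 217816357264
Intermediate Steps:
s(Y, y) = 216*y
Z(x) = (x + x**2)*(x + 432*x**2) (Z(x) = (x + x**2)*(x + (216*x)*(x + x)) = (x + x**2)*(x + (216*x)*(2*x)) = (x + x**2)*(x + 432*x**2))
(328 + Z(-6))**2 = (328 + (-6)**2*(1 + 432*(-6)**2 + 433*(-6)))**2 = (328 + 36*(1 + 432*36 - 2598))**2 = (328 + 36*(1 + 15552 - 2598))**2 = (328 + 36*12955)**2 = (328 + 466380)**2 = 466708**2 = 217816357264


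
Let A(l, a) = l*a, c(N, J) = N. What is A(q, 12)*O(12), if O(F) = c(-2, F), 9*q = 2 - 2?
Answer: 0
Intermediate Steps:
q = 0 (q = (2 - 2)/9 = (⅑)*0 = 0)
O(F) = -2
A(l, a) = a*l
A(q, 12)*O(12) = (12*0)*(-2) = 0*(-2) = 0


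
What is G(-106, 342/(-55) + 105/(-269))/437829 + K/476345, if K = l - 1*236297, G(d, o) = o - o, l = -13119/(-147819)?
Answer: -11643057708/23470947185 ≈ -0.49606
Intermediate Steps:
l = 4373/49273 (l = -13119*(-1/147819) = 4373/49273 ≈ 0.088750)
G(d, o) = 0
K = -11643057708/49273 (K = 4373/49273 - 1*236297 = 4373/49273 - 236297 = -11643057708/49273 ≈ -2.3630e+5)
G(-106, 342/(-55) + 105/(-269))/437829 + K/476345 = 0/437829 - 11643057708/49273/476345 = 0*(1/437829) - 11643057708/49273*1/476345 = 0 - 11643057708/23470947185 = -11643057708/23470947185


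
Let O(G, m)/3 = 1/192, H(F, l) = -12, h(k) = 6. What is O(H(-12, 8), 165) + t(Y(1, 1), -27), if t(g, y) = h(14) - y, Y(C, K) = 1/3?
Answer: 2113/64 ≈ 33.016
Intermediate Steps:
Y(C, K) = ⅓
t(g, y) = 6 - y
O(G, m) = 1/64 (O(G, m) = 3/192 = 3*(1/192) = 1/64)
O(H(-12, 8), 165) + t(Y(1, 1), -27) = 1/64 + (6 - 1*(-27)) = 1/64 + (6 + 27) = 1/64 + 33 = 2113/64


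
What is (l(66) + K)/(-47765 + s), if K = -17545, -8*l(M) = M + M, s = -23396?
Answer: 35123/142322 ≈ 0.24679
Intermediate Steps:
l(M) = -M/4 (l(M) = -(M + M)/8 = -M/4)
(l(66) + K)/(-47765 + s) = (-¼*66 - 17545)/(-47765 - 23396) = (-33/2 - 17545)/(-71161) = -35123/2*(-1/71161) = 35123/142322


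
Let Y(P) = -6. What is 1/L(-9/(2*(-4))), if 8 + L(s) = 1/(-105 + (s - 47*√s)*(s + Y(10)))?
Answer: -191856399/1534398136 - 10998*√2/191799767 ≈ -0.12512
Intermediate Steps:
L(s) = -8 + 1/(-105 + (-6 + s)*(s - 47*√s)) (L(s) = -8 + 1/(-105 + (s - 47*√s)*(s - 6)) = -8 + 1/(-105 + (s - 47*√s)*(-6 + s)) = -8 + 1/(-105 + (-6 + s)*(s - 47*√s)))
1/L(-9/(2*(-4))) = 1/((-841 - 376*27*√2/32 - (-432)/(2*(-4)) + 8*(-9/(2*(-4)))² + 2256*√(-9/(2*(-4))))/(105 - (-9/(2*(-4)))² - 282*3*√2/4 + 6*(-9/(2*(-4))) + 47*(-9/(2*(-4)))^(3/2))) = 1/((-841 - 376*27*(-1/(-8))^(3/2) - (-432)/(-8) + 8*(-9/(-8))² + 2256*√(-9/(-8)))/(105 - (-9/(-8))² - 282*3*√(-1/(-8)) + 6*(-9/(-8)) + 47*(-9/(-8))^(3/2))) = 1/((-841 - 376*27*√2/32 - (-432)*(-1)/8 + 8*(-9*(-⅛))² + 2256*√(-9*(-⅛)))/(105 - (-9*(-⅛))² - 282*3*√2/4 + 6*(-9*(-⅛)) + 47*(-9*(-⅛))^(3/2))) = 1/((-841 - 1269*√2/4 - 48*9/8 + 8*(9/8)² + 2256*√(9/8))/(105 - (9/8)² - 423*√2/2 + 6*(9/8) + 47*(9/8)^(3/2))) = 1/((-841 - 1269*√2/4 - 54 + 8*(81/64) + 2256*(3*√2/4))/(105 - 1*81/64 - 423*√2/2 + 27/4 + 47*(27*√2/32))) = 1/((-841 - 1269*√2/4 - 54 + 81/8 + 1692*√2)/(105 - 81/64 - 423*√2/2 + 27/4 + 1269*√2/32)) = 1/((-7079/8 + 5499*√2/4)/(7071/64 - 5499*√2/32)) = (7071/64 - 5499*√2/32)/(-7079/8 + 5499*√2/4)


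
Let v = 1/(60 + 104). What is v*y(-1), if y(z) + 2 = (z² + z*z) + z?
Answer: -1/164 ≈ -0.0060976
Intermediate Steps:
v = 1/164 ≈ 0.0060976
y(z) = -2 + z + 2*z² (y(z) = -2 + ((z² + z*z) + z) = -2 + ((z² + z²) + z) = -2 + (2*z² + z) = -2 + (z + 2*z²) = -2 + z + 2*z²)
v*y(-1) = (-2 - 1 + 2*(-1)²)/164 = (-2 - 1 + 2*1)/164 = (-2 - 1 + 2)/164 = (1/164)*(-1) = -1/164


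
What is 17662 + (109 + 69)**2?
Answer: 49346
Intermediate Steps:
17662 + (109 + 69)**2 = 17662 + 178**2 = 17662 + 31684 = 49346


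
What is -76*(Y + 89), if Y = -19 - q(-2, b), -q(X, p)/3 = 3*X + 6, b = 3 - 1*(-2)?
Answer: -5320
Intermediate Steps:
b = 5 (b = 3 + 2 = 5)
q(X, p) = -18 - 9*X (q(X, p) = -3*(3*X + 6) = -3*(6 + 3*X) = -18 - 9*X)
Y = -19 (Y = -19 - (-18 - 9*(-2)) = -19 - (-18 + 18) = -19 - 1*0 = -19 + 0 = -19)
-76*(Y + 89) = -76*(-19 + 89) = -76*70 = -5320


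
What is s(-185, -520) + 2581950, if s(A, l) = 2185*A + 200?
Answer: 2177925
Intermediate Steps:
s(A, l) = 200 + 2185*A
s(-185, -520) + 2581950 = (200 + 2185*(-185)) + 2581950 = (200 - 404225) + 2581950 = -404025 + 2581950 = 2177925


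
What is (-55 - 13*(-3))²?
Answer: 256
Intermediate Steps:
(-55 - 13*(-3))² = (-55 + 39)² = (-16)² = 256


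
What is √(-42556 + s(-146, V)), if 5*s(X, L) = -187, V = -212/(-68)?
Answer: 3*I*√118315/5 ≈ 206.38*I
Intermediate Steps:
V = 53/17 (V = -212*(-1/68) = 53/17 ≈ 3.1176)
s(X, L) = -187/5 (s(X, L) = (⅕)*(-187) = -187/5)
√(-42556 + s(-146, V)) = √(-42556 - 187/5) = √(-212967/5) = 3*I*√118315/5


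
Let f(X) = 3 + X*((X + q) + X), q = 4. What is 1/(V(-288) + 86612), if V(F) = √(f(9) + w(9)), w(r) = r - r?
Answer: 86612/7501638343 - √201/7501638343 ≈ 1.1544e-5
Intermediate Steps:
w(r) = 0
f(X) = 3 + X*(4 + 2*X) (f(X) = 3 + X*((X + 4) + X) = 3 + X*((4 + X) + X) = 3 + X*(4 + 2*X))
V(F) = √201 (V(F) = √((3 + 2*9² + 4*9) + 0) = √((3 + 2*81 + 36) + 0) = √((3 + 162 + 36) + 0) = √(201 + 0) = √201)
1/(V(-288) + 86612) = 1/(√201 + 86612) = 1/(86612 + √201)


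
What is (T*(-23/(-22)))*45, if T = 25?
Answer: 25875/22 ≈ 1176.1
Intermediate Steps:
(T*(-23/(-22)))*45 = (25*(-23/(-22)))*45 = (25*(-23*(-1/22)))*45 = (25*(23/22))*45 = (575/22)*45 = 25875/22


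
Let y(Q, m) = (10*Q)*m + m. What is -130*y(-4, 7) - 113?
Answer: 35377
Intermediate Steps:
y(Q, m) = m + 10*Q*m (y(Q, m) = 10*Q*m + m = m + 10*Q*m)
-130*y(-4, 7) - 113 = -910*(1 + 10*(-4)) - 113 = -910*(1 - 40) - 113 = -910*(-39) - 113 = -130*(-273) - 113 = 35490 - 113 = 35377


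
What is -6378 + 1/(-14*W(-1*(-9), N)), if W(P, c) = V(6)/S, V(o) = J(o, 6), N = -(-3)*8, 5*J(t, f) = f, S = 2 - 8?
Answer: -89287/14 ≈ -6377.6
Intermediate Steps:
S = -6
J(t, f) = f/5
N = 24 (N = -1*(-24) = 24)
V(o) = 6/5 (V(o) = (⅕)*6 = 6/5)
W(P, c) = -⅕ (W(P, c) = (6/5)/(-6) = (6/5)*(-⅙) = -⅕)
-6378 + 1/(-14*W(-1*(-9), N)) = -6378 + 1/(-14*(-⅕)) = -6378 + 1/(14/5) = -6378 + 5/14 = -89287/14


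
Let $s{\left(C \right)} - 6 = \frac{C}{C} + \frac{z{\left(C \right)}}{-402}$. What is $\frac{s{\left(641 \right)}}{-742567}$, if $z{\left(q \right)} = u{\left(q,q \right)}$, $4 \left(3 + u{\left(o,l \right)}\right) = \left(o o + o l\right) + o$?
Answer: $\frac{811135}{1194047736} \approx 0.00067932$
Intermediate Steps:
$u{\left(o,l \right)} = -3 + \frac{o}{4} + \frac{o^{2}}{4} + \frac{l o}{4}$ ($u{\left(o,l \right)} = -3 + \frac{\left(o o + o l\right) + o}{4} = -3 + \frac{\left(o^{2} + l o\right) + o}{4} = -3 + \frac{o + o^{2} + l o}{4} = -3 + \left(\frac{o}{4} + \frac{o^{2}}{4} + \frac{l o}{4}\right) = -3 + \frac{o}{4} + \frac{o^{2}}{4} + \frac{l o}{4}$)
$z{\left(q \right)} = -3 + \frac{q^{2}}{2} + \frac{q}{4}$ ($z{\left(q \right)} = -3 + \frac{q}{4} + \frac{q^{2}}{4} + \frac{q q}{4} = -3 + \frac{q}{4} + \frac{q^{2}}{4} + \frac{q^{2}}{4} = -3 + \frac{q^{2}}{2} + \frac{q}{4}$)
$s{\left(C \right)} = \frac{939}{134} - \frac{C^{2}}{804} - \frac{C}{1608}$ ($s{\left(C \right)} = 6 + \left(\frac{C}{C} + \frac{-3 + \frac{C^{2}}{2} + \frac{C}{4}}{-402}\right) = 6 + \left(1 + \left(-3 + \frac{C^{2}}{2} + \frac{C}{4}\right) \left(- \frac{1}{402}\right)\right) = 6 - \left(- \frac{135}{134} + \frac{C^{2}}{804} + \frac{C}{1608}\right) = \frac{939}{134} - \frac{C^{2}}{804} - \frac{C}{1608}$)
$\frac{s{\left(641 \right)}}{-742567} = \frac{\frac{939}{134} - \frac{641^{2}}{804} - \frac{641}{1608}}{-742567} = \left(\frac{939}{134} - \frac{410881}{804} - \frac{641}{1608}\right) \left(- \frac{1}{742567}\right) = \left(- \frac{811135}{1608}\right) \left(- \frac{1}{742567}\right) = \frac{811135}{1194047736}$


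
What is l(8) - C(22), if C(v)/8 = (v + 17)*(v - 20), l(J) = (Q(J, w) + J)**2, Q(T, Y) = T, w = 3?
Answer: -368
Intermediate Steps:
l(J) = 4*J**2 (l(J) = (J + J)**2 = (2*J)**2 = 4*J**2)
C(v) = 8*(-20 + v)*(17 + v) (C(v) = 8*((v + 17)*(v - 20)) = 8*((17 + v)*(-20 + v)) = 8*((-20 + v)*(17 + v)) = 8*(-20 + v)*(17 + v))
l(8) - C(22) = 4*8**2 - (-2720 - 24*22 + 8*22**2) = 4*64 - (-2720 - 528 + 8*484) = 256 - (-2720 - 528 + 3872) = 256 - 1*624 = 256 - 624 = -368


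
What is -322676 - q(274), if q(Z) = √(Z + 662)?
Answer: -322676 - 6*√26 ≈ -3.2271e+5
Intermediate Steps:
q(Z) = √(662 + Z)
-322676 - q(274) = -322676 - √(662 + 274) = -322676 - √936 = -322676 - 6*√26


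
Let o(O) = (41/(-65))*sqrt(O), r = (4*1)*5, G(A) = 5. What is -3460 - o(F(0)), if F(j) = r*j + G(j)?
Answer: -3460 + 41*sqrt(5)/65 ≈ -3458.6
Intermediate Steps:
r = 20 (r = 4*5 = 20)
F(j) = 5 + 20*j (F(j) = 20*j + 5 = 5 + 20*j)
o(O) = -41*sqrt(O)/65 (o(O) = (41*(-1/65))*sqrt(O) = -41*sqrt(O)/65)
-3460 - o(F(0)) = -3460 - (-41)*sqrt(5 + 20*0)/65 = -3460 - (-41)*sqrt(5 + 0)/65 = -3460 - (-41)*sqrt(5)/65 = -3460 + 41*sqrt(5)/65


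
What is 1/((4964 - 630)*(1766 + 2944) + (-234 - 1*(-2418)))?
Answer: 1/20415324 ≈ 4.8983e-8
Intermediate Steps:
1/((4964 - 630)*(1766 + 2944) + (-234 - 1*(-2418))) = 1/(4334*4710 + (-234 + 2418)) = 1/(20413140 + 2184) = 1/20415324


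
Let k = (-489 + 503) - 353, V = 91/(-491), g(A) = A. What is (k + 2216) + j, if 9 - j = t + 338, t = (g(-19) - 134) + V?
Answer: 835282/491 ≈ 1701.2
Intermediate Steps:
V = -91/491 (V = 91*(-1/491) = -91/491 ≈ -0.18534)
t = -75214/491 (t = (-19 - 134) - 91/491 = -153 - 91/491 = -75214/491 ≈ -153.19)
j = -86325/491 (j = 9 - (-75214/491 + 338) = 9 - 1*90744/491 = 9 - 90744/491 = -86325/491 ≈ -175.81)
k = -339 (k = 14 - 353 = -339)
(k + 2216) + j = (-339 + 2216) - 86325/491 = 1877 - 86325/491 = 835282/491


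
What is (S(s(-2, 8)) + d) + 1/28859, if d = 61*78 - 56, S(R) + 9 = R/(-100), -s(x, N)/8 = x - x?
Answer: 135435288/28859 ≈ 4693.0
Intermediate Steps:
s(x, N) = 0 (s(x, N) = -8*(x - x) = -8*0 = 0)
S(R) = -9 - R/100 (S(R) = -9 + R/(-100) = -9 + R*(-1/100) = -9 - R/100)
d = 4702 (d = 4758 - 56 = 4702)
(S(s(-2, 8)) + d) + 1/28859 = ((-9 - 1/100*0) + 4702) + 1/28859 = ((-9 + 0) + 4702) + 1/28859 = (-9 + 4702) + 1/28859 = 4693 + 1/28859 = 135435288/28859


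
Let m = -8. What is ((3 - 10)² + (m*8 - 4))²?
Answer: 361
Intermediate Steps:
((3 - 10)² + (m*8 - 4))² = ((3 - 10)² + (-8*8 - 4))² = ((-7)² + (-64 - 4))² = (49 - 68)² = (-19)² = 361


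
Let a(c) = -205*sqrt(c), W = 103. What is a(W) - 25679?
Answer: -25679 - 205*sqrt(103) ≈ -27760.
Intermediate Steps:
a(W) - 25679 = -205*sqrt(103) - 25679 = -25679 - 205*sqrt(103)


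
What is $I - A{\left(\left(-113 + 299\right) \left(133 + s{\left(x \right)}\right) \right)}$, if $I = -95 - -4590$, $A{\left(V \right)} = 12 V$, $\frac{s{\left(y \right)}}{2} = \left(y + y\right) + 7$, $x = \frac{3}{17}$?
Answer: $- \frac{5528137}{17} \approx -3.2518 \cdot 10^{5}$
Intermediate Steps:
$x = \frac{3}{17}$ ($x = 3 \cdot \frac{1}{17} = \frac{3}{17} \approx 0.17647$)
$s{\left(y \right)} = 14 + 4 y$ ($s{\left(y \right)} = 2 \left(\left(y + y\right) + 7\right) = 2 \left(2 y + 7\right) = 2 \left(7 + 2 y\right) = 14 + 4 y$)
$I = 4495$ ($I = -95 + 4590 = 4495$)
$I - A{\left(\left(-113 + 299\right) \left(133 + s{\left(x \right)}\right) \right)} = 4495 - 12 \left(-113 + 299\right) \left(133 + \left(14 + 4 \cdot \frac{3}{17}\right)\right) = 4495 - 12 \cdot 186 \left(133 + \left(14 + \frac{12}{17}\right)\right) = 4495 - 12 \cdot 186 \left(133 + \frac{250}{17}\right) = 4495 - 12 \cdot 186 \cdot \frac{2511}{17} = 4495 - 12 \cdot \frac{467046}{17} = 4495 - \frac{5604552}{17} = - \frac{5528137}{17}$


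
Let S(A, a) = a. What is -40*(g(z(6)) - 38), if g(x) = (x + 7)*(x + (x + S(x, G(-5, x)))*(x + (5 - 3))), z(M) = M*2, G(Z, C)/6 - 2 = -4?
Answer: -7600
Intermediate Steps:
G(Z, C) = -12 (G(Z, C) = 12 + 6*(-4) = 12 - 24 = -12)
z(M) = 2*M
g(x) = (7 + x)*(x + (-12 + x)*(2 + x)) (g(x) = (x + 7)*(x + (x - 12)*(x + (5 - 3))) = (7 + x)*(x + (-12 + x)*(x + 2)) = (7 + x)*(x + (-12 + x)*(2 + x)))
-40*(g(z(6)) - 38) = -40*((-168 + (2*6)**3 - 174*6 - 2*(2*6)**2) - 38) = -40*((-168 + 12**3 - 87*12 - 2*12**2) - 38) = -40*((-168 + 1728 - 1044 - 2*144) - 38) = -40*((-168 + 1728 - 1044 - 288) - 38) = -40*(228 - 38) = -40*190 = -7600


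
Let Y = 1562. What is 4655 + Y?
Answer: 6217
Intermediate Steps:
4655 + Y = 4655 + 1562 = 6217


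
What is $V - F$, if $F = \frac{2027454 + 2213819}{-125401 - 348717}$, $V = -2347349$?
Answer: $- \frac{30078815457}{12814} \approx -2.3473 \cdot 10^{6}$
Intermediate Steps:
$F = - \frac{114629}{12814}$ ($F = \frac{4241273}{-474118} = 4241273 \left(- \frac{1}{474118}\right) = - \frac{114629}{12814} \approx -8.9456$)
$V - F = -2347349 - - \frac{114629}{12814} = -2347349 + \frac{114629}{12814} = - \frac{30078815457}{12814}$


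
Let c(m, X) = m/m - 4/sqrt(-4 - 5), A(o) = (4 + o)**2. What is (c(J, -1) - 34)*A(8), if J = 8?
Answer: -4752 + 192*I ≈ -4752.0 + 192.0*I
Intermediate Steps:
c(m, X) = 1 + 4*I/3 (c(m, X) = 1 - 4*(-I/3) = 1 - (-4)*I/3 = 1 + 4*I/3)
(c(J, -1) - 34)*A(8) = ((1 + 4*I/3) - 34)*(4 + 8)**2 = (-33 + 4*I/3)*12**2 = (-33 + 4*I/3)*144 = -4752 + 192*I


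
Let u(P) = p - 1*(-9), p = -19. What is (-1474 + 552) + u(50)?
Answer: -932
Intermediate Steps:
u(P) = -10 (u(P) = -19 - 1*(-9) = -19 + 9 = -10)
(-1474 + 552) + u(50) = (-1474 + 552) - 10 = -922 - 10 = -932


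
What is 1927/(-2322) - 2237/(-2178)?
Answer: 27703/140481 ≈ 0.19720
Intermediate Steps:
1927/(-2322) - 2237/(-2178) = 1927*(-1/2322) - 2237*(-1/2178) = -1927/2322 + 2237/2178 = 27703/140481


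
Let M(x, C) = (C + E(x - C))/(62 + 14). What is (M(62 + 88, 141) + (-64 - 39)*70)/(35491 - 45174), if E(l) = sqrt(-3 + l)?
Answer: 547819/735908 - sqrt(6)/735908 ≈ 0.74441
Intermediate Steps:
M(x, C) = C/76 + sqrt(-3 + x - C)/76 (M(x, C) = (C + sqrt(-3 + (x - C)))/(62 + 14) = (C + sqrt(-3 + x - C))/76 = (C + sqrt(-3 + x - C))*(1/76) = C/76 + sqrt(-3 + x - C)/76)
(M(62 + 88, 141) + (-64 - 39)*70)/(35491 - 45174) = (((1/76)*141 + sqrt(-3 + (62 + 88) - 1*141)/76) + (-64 - 39)*70)/(35491 - 45174) = ((141/76 + sqrt(-3 + 150 - 141)/76) - 103*70)/(-9683) = ((141/76 + sqrt(6)/76) - 7210)*(-1/9683) = (-547819/76 + sqrt(6)/76)*(-1/9683) = 547819/735908 - sqrt(6)/735908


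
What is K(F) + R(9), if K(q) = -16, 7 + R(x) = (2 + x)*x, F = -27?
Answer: 76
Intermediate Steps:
R(x) = -7 + x*(2 + x) (R(x) = -7 + (2 + x)*x = -7 + x*(2 + x))
K(F) + R(9) = -16 + (-7 + 9² + 2*9) = -16 + (-7 + 81 + 18) = -16 + 92 = 76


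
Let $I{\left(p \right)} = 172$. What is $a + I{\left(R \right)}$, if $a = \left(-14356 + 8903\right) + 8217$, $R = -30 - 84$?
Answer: $2936$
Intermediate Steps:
$R = -114$ ($R = -30 - 84 = -114$)
$a = 2764$ ($a = -5453 + 8217 = 2764$)
$a + I{\left(R \right)} = 2764 + 172 = 2936$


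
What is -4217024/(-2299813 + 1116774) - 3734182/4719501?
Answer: 15484566045926/5583353743539 ≈ 2.7733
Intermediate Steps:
-4217024/(-2299813 + 1116774) - 3734182/4719501 = -4217024/(-1183039) - 3734182*1/4719501 = -4217024*(-1/1183039) - 3734182/4719501 = 4217024/1183039 - 3734182/4719501 = 15484566045926/5583353743539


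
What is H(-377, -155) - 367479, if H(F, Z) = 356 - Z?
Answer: -366968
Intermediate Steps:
H(-377, -155) - 367479 = (356 - 1*(-155)) - 367479 = (356 + 155) - 367479 = 511 - 367479 = -366968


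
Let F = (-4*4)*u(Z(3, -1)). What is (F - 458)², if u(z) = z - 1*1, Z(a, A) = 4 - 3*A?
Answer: 306916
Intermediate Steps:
u(z) = -1 + z (u(z) = z - 1 = -1 + z)
F = -96 (F = (-4*4)*(-1 + (4 - 3*(-1))) = -16*(-1 + (4 + 3)) = -16*(-1 + 7) = -16*6 = -96)
(F - 458)² = (-96 - 458)² = (-554)² = 306916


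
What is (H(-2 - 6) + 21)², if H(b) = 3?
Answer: 576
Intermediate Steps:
(H(-2 - 6) + 21)² = (3 + 21)² = 24² = 576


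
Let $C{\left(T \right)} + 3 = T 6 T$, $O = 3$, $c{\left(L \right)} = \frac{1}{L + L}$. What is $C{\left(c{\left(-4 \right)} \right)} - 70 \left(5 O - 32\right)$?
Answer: $\frac{37987}{32} \approx 1187.1$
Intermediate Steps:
$c{\left(L \right)} = \frac{1}{2 L}$
$C{\left(T \right)} = -3 + 6 T^{2}$ ($C{\left(T \right)} = -3 + T 6 T = -3 + 6 T T = -3 + 6 T^{2}$)
$C{\left(c{\left(-4 \right)} \right)} - 70 \left(5 O - 32\right) = \left(-3 + 6 \left(\frac{1}{2 \left(-4\right)}\right)^{2}\right) - 70 \left(5 \cdot 3 - 32\right) = \left(-3 + 6 \left(\frac{1}{2} \left(- \frac{1}{4}\right)\right)^{2}\right) - 70 \left(15 - 32\right) = \left(-3 + 6 \left(- \frac{1}{8}\right)^{2}\right) - -1190 = \left(-3 + 6 \cdot \frac{1}{64}\right) + 1190 = \left(-3 + \frac{3}{32}\right) + 1190 = - \frac{93}{32} + 1190 = \frac{37987}{32}$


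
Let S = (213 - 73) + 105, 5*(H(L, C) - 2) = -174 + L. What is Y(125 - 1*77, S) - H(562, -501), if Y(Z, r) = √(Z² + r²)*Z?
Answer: -398/5 + 48*√62329 ≈ 11904.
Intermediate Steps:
H(L, C) = -164/5 + L/5 (H(L, C) = 2 + (-174 + L)/5 = 2 + (-174/5 + L/5) = -164/5 + L/5)
S = 245 (S = 140 + 105 = 245)
Y(Z, r) = Z*√(Z² + r²)
Y(125 - 1*77, S) - H(562, -501) = (125 - 1*77)*√((125 - 1*77)² + 245²) - (-164/5 + (⅕)*562) = (125 - 77)*√((125 - 77)² + 60025) - (-164/5 + 562/5) = 48*√(48² + 60025) - 1*398/5 = 48*√(2304 + 60025) - 398/5 = 48*√62329 - 398/5 = -398/5 + 48*√62329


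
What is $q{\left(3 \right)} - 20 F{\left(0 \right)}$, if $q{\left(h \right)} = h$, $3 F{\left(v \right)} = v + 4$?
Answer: $- \frac{71}{3} \approx -23.667$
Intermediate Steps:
$F{\left(v \right)} = \frac{4}{3} + \frac{v}{3}$ ($F{\left(v \right)} = \frac{v + 4}{3} = \frac{4 + v}{3} = \frac{4}{3} + \frac{v}{3}$)
$q{\left(3 \right)} - 20 F{\left(0 \right)} = 3 - 20 \left(\frac{4}{3} + \frac{1}{3} \cdot 0\right) = 3 - 20 \left(\frac{4}{3} + 0\right) = 3 - \frac{80}{3} = - \frac{71}{3}$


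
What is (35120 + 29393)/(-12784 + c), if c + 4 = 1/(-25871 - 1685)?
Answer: -1777720228/352386129 ≈ -5.0448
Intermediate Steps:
c = -110225/27556 (c = -4 + 1/(-25871 - 1685) = -4 + 1/(-27556) = -4 - 1/27556 = -110225/27556 ≈ -4.0000)
(35120 + 29393)/(-12784 + c) = (35120 + 29393)/(-12784 - 110225/27556) = 64513/(-352386129/27556) = 64513*(-27556/352386129) = -1777720228/352386129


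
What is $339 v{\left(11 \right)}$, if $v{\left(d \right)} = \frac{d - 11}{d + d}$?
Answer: $0$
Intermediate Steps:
$v{\left(d \right)} = \frac{-11 + d}{2 d}$
$339 v{\left(11 \right)} = 339 \frac{-11 + 11}{2 \cdot 11} = 339 \cdot \frac{1}{2} \cdot \frac{1}{11} \cdot 0 = 339 \cdot 0 = 0$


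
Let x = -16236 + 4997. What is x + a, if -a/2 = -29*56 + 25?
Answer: -8041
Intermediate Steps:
a = 3198 (a = -2*(-29*56 + 25) = -2*(-1624 + 25) = -2*(-1599) = 3198)
x = -11239
x + a = -11239 + 3198 = -8041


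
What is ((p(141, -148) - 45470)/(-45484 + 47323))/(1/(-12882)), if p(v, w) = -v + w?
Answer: 196489146/613 ≈ 3.2054e+5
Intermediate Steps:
p(v, w) = w - v
((p(141, -148) - 45470)/(-45484 + 47323))/(1/(-12882)) = (((-148 - 1*141) - 45470)/(-45484 + 47323))/(1/(-12882)) = (((-148 - 141) - 45470)/1839)/(-1/12882) = ((-289 - 45470)*(1/1839))*(-12882) = -45759*1/1839*(-12882) = -15253/613*(-12882) = 196489146/613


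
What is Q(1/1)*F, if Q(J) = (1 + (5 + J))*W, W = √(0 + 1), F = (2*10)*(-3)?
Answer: -420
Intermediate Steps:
F = -60 (F = 20*(-3) = -60)
W = 1 (W = √1 = 1)
Q(J) = 6 + J (Q(J) = (1 + (5 + J))*1 = (6 + J)*1 = 6 + J)
Q(1/1)*F = (6 + 1/1)*(-60) = (6 + 1)*(-60) = 7*(-60) = -420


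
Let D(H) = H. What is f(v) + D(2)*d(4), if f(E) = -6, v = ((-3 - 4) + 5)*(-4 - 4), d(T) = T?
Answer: 2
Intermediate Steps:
v = 16 (v = (-7 + 5)*(-8) = -2*(-8) = 16)
f(v) + D(2)*d(4) = -6 + 2*4 = -6 + 8 = 2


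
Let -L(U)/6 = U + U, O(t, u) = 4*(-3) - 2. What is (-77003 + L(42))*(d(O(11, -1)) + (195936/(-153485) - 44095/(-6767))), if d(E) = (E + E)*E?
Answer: -31978315208825921/1038632995 ≈ -3.0789e+7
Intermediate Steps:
O(t, u) = -14 (O(t, u) = -12 - 2 = -14)
L(U) = -12*U (L(U) = -6*(U + U) = -12*U)
d(E) = 2*E**2 (d(E) = (2*E)*E = 2*E**2)
(-77003 + L(42))*(d(O(11, -1)) + (195936/(-153485) - 44095/(-6767))) = (-77003 - 12*42)*(2*(-14)**2 + (195936/(-153485) - 44095/(-6767))) = (-77003 - 504)*(2*196 + (195936*(-1/153485) - 44095*(-1/6767))) = -77507*(392 + (-195936/153485 + 44095/6767)) = -77507*(392 + 5442022163/1038632995) = -77507*412586156203/1038632995 = -31978315208825921/1038632995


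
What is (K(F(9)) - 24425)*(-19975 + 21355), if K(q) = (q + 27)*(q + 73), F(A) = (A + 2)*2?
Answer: -27282600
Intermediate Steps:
F(A) = 4 + 2*A (F(A) = (2 + A)*2 = 4 + 2*A)
K(q) = (27 + q)*(73 + q)
(K(F(9)) - 24425)*(-19975 + 21355) = ((1971 + (4 + 2*9)**2 + 100*(4 + 2*9)) - 24425)*(-19975 + 21355) = ((1971 + (4 + 18)**2 + 100*(4 + 18)) - 24425)*1380 = ((1971 + 22**2 + 100*22) - 24425)*1380 = ((1971 + 484 + 2200) - 24425)*1380 = (4655 - 24425)*1380 = -19770*1380 = -27282600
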